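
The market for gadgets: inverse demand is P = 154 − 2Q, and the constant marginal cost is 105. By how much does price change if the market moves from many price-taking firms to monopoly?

P rises by 24.5

Under competition P = MC = 105, so Q = (154 − 105)/2 = 24.5.
Monopoly sets MR = MC: 154 − 4Q = 105 ⇒ Q = 12.25, P = 154 − 2·12.25 = 129.5.
Change in price: 129.5 − 105 = 24.5.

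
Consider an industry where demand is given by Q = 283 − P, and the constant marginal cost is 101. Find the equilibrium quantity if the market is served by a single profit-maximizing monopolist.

Q = 91

Inverting demand: P = 283 − Q.
A monopolist chooses Q where MR = MC. MR = 283 − 2Q; setting this equal to 101 gives Q = 91 and P = 192.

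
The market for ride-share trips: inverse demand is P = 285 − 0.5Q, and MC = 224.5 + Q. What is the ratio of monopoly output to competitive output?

Monopoly sets MR = MC: 285 − Q = 224.5 + Q ⇒ Q = 30.25, P = 285 − 0.5·30.25 = 269.875.
Under competition P = MC: 285 − 0.5Q = 224.5 + Q ⇒ Q = 121/3, P = 1589/6.
Ratio Q_m/Q_c = 30.25/(121/3) = 0.75.

Q_m/Q_c = 0.75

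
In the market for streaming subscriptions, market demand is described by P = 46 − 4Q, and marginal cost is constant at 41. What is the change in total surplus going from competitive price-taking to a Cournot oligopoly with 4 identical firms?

Under competition P = MC = 41, so Q = (46 − 41)/4 = 1.25.
CS = ½·(46 − 41)·1.25 = 3.125; PS = (41 − 41)·1.25 = 0; TS = 3.125.
In a 4-firm Cournot equilibrium, symmetry and the first-order condition give q = (46 − 41)/(20) = 0.25. So Q = 1 and P = 42.
CS = ½·(46 − 42)·1 = 2; PS = (42 − 41)·1 = 1; TS = 3.
Change in total surplus: 3 − 3.125 = −0.125.

TS falls by 0.125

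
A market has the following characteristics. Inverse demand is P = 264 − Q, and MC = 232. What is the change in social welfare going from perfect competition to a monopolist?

Under competition P = MC = 232, so Q = (264 − 232)/1 = 32.
CS = ½·(264 − 232)·32 = 512; PS = (232 − 232)·32 = 0; TS = 512.
Monopoly sets MR = MC: 264 − 2Q = 232 ⇒ Q = 16, P = 264 − 16 = 248.
CS = ½·(264 − 248)·16 = 128; PS = (248 − 232)·16 = 256; TS = 384.
Change in social welfare: 384 − 512 = −128.

Social welfare falls by 128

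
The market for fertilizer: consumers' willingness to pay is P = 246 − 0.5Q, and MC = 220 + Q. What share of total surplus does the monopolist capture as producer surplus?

PS/TS = 0.8

The monopolist equates marginal revenue to marginal cost: 246 − Q = 220 + Q, so Q = 13. From demand, P = 239.5.
CS = ½·(246 − 239.5)·13 = 42.25.
PS = P·Q − VC(Q) = 239.5·13 − (220·13 + ½·1·13²) = 169.
Share captured = PS/TS = 169/211.25 = 0.8.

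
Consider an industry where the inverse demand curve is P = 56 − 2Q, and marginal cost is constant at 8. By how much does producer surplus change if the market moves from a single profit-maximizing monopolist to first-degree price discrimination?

Producer surplus rises by 288

Monopoly sets MR = MC: 56 − 4Q = 8 ⇒ Q = 12, P = 56 − 2·12 = 32.
PS = (32 − 8)·12 = 288.
A perfectly discriminating monopolist sells every unit with P(Q) ≥ MC(Q), so output equals the competitive quantity Q = 24. Each buyer pays their reservation price, so CS = 0 and the firm captures all surplus.
PS = ½·(56 − 8)·24 = 576.
Change in producer surplus: 576 − 288 = 288.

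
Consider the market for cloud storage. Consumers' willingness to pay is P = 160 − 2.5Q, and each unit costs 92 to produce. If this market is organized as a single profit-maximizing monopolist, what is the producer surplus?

A monopolist chooses Q where MR = MC. MR = 160 − 5Q; setting this equal to 92 gives Q = 13.6 and P = 126.
PS = (126 − 92)·13.6 = 462.4.

PS = 462.4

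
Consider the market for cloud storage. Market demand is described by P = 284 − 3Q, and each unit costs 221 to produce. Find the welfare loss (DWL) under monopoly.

Competitive firms price at marginal cost: P = 221, giving Q = 21.
A monopolist chooses Q where MR = MC. MR = 284 − 6Q; setting this equal to 221 gives Q = 10.5 and P = 252.5.
DWL is the triangle between Q = 10.5 and Q = 21: ½·(21 − 10.5)·(252.5 − 221) = 165.375.

DWL = 165.375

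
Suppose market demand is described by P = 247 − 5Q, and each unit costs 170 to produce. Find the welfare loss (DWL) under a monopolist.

DWL = 148.225

Under competition P = MC = 170, so Q = (247 − 170)/5 = 15.4.
A monopolist chooses Q where MR = MC. MR = 247 − 10Q; setting this equal to 170 gives Q = 7.7 and P = 208.5.
DWL is the triangle between Q = 7.7 and Q = 15.4: ½·(15.4 − 7.7)·(208.5 − 170) = 148.225.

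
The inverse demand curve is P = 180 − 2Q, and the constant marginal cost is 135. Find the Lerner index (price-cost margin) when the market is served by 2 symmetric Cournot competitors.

Lerner index = 0.1

In a 2-firm Cournot equilibrium, symmetry and the first-order condition give q = (180 − 135)/(6) = 7.5. So Q = 15 and P = 150.
Lerner index = (P − MC)/P = (150 − 135)/150 = 0.1.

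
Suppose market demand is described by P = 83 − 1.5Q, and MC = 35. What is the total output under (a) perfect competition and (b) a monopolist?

Competition: Q = 32; Monopoly: Q = 16

Competitive firms price at marginal cost: P = 35, giving Q = 32.
Monopoly sets MR = MC: 83 − 3Q = 35 ⇒ Q = 16, P = 83 − 1.5·16 = 59.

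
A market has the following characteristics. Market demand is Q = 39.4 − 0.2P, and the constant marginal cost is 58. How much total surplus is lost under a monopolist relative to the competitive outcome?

DWL = 483.025

Inverting demand: P = 197 − 5Q.
Perfect competition: P = MC = 58, so 197 − 5Q = 58 and Q = 27.8.
A monopolist chooses Q where MR = MC. MR = 197 − 10Q; setting this equal to 58 gives Q = 13.9 and P = 127.5.
DWL is the triangle between Q = 13.9 and Q = 27.8: ½·(27.8 − 13.9)·(127.5 − 58) = 483.025.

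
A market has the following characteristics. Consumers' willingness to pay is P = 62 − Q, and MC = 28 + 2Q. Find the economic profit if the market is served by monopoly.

Profit = 144.5

Monopoly sets MR = MC: 62 − 2Q = 28 + 2Q ⇒ Q = 8.5, P = 62 − 8.5 = 53.5.
Profit = 53.5·8.5 − (28·8.5 + ½·2·8.5²) = 144.5.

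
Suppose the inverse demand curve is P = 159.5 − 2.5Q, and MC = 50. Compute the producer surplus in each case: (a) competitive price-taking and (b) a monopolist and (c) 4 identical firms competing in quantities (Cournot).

Competition: PS = 0; Monopoly: PS = 1199.025; Cournot: PS = 767.376

Competitive firms price at marginal cost: P = 50, giving Q = 43.8.
PS = (50 − 50)·43.8 = 0.
Monopoly sets MR = MC: 159.5 − 5Q = 50 ⇒ Q = 21.9, P = 159.5 − 2.5·21.9 = 104.75.
PS = (104.75 − 50)·21.9 = 1199.025.
Cournot with 4 identical firms: the symmetric best-response condition is 159.5 − 12.5q = 50. Each firm produces q = 8.76, total output Q = 35.04, price P = 71.9.
PS = (71.9 − 50)·35.04 = 767.376.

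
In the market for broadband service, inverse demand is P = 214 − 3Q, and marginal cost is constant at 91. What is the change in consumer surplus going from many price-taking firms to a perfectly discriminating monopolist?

Consumer surplus falls by 2521.5

Competitive firms price at marginal cost: P = 91, giving Q = 41.
CS = ½·(214 − 91)·41 = 2521.5.
With perfect price discrimination, output is the efficient level Q = 41 (where demand meets MC), but every buyer pays their willingness to pay: CS = 0 and PS = total surplus.
CS = 0.
Change in consumer surplus: 0 − 2521.5 = −2521.5.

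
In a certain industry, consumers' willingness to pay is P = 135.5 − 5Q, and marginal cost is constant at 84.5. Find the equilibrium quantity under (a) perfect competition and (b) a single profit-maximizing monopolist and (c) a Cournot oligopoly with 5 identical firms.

Competitive firms price at marginal cost: P = 84.5, giving Q = 10.2.
The monopolist equates marginal revenue to marginal cost: 135.5 − 10Q = 84.5, so Q = 5.1. From demand, P = 110.
In a 5-firm Cournot equilibrium, symmetry and the first-order condition give q = (135.5 − 84.5)/(30) = 1.7. So Q = 8.5 and P = 93.

Competition: Q = 10.2; Monopoly: Q = 5.1; Cournot: Q = 8.5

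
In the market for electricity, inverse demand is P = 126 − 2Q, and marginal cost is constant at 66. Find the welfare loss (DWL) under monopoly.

Competitive firms price at marginal cost: P = 66, giving Q = 30.
The monopolist equates marginal revenue to marginal cost: 126 − 4Q = 66, so Q = 15. From demand, P = 96.
DWL is the triangle between Q = 15 and Q = 30: ½·(30 − 15)·(96 − 66) = 225.

DWL = 225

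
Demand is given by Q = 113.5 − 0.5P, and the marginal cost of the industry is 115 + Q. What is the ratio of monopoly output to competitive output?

Inverting demand: P = 227 − 2Q.
Monopoly sets MR = MC: 227 − 4Q = 115 + Q ⇒ Q = 22.4, P = 227 − 2·22.4 = 182.2.
Competitive equilibrium sets price equal to marginal cost: 227 − 2Q = 115 + Q, so Q = 112/3 and P = 457/3.
Ratio Q_m/Q_c = 22.4/(112/3) = 0.6.

Q_m/Q_c = 0.6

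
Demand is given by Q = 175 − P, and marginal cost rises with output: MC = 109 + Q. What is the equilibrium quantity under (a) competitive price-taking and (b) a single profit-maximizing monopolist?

Inverting demand: P = 175 − Q.
Competitive equilibrium sets price equal to marginal cost: 175 − Q = 109 + Q, so Q = 33 and P = 142.
A monopolist chooses Q where MR = MC. MR = 175 − 2Q; setting this equal to 109 + Q gives Q = 22 and P = 153.

Competition: Q = 33; Monopoly: Q = 22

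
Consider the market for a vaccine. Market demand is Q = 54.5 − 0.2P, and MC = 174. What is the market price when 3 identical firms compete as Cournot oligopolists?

P = 198.625

Inverting demand: P = 272.5 − 5Q.
Cournot with 3 identical firms: the symmetric best-response condition is 272.5 − 20q = 174. Each firm produces q = 4.925, total output Q = 14.775, price P = 198.625.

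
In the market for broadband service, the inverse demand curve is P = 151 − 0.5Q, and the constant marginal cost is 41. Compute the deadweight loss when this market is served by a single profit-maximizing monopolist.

Under competition P = MC = 41, so Q = (151 − 41)/0.5 = 220.
The monopolist equates marginal revenue to marginal cost: 151 − Q = 41, so Q = 110. From demand, P = 96.
DWL is the triangle between Q = 110 and Q = 220: ½·(220 − 110)·(96 − 41) = 3025.

DWL = 3025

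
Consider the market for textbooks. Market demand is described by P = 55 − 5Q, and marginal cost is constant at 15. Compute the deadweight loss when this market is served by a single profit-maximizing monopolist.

Perfect competition: P = MC = 15, so 55 − 5Q = 15 and Q = 8.
A monopolist chooses Q where MR = MC. MR = 55 − 10Q; setting this equal to 15 gives Q = 4 and P = 35.
DWL is the triangle between Q = 4 and Q = 8: ½·(8 − 4)·(35 − 15) = 40.

DWL = 40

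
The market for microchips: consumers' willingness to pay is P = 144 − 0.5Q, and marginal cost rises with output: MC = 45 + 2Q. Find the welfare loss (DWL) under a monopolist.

DWL = 54.45

Competitive equilibrium sets price equal to marginal cost: 144 − 0.5Q = 45 + 2Q, so Q = 39.6 and P = 124.2.
The monopolist equates marginal revenue to marginal cost: 144 − Q = 45 + 2Q, so Q = 33. From demand, P = 127.5.
CS = ½·(144 − 124.2)·39.6 = 392.04; PS = (124.2·39.6 − 45·39.6 − ½·2·39.6²) = 1568.16; TS = 1960.2.
CS = ½·(144 − 127.5)·33 = 272.25; PS = (127.5·33 − 45·33 − ½·2·33²) = 1633.5; TS = 1905.75.
DWL = 1960.2 − 1905.75 = 54.45.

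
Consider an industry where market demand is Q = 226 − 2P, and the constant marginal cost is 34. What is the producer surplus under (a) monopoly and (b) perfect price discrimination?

Monopoly: PS = 3120.5; Perfect PD: PS = 6241

Inverting demand: P = 113 − 0.5Q.
The monopolist equates marginal revenue to marginal cost: 113 − Q = 34, so Q = 79. From demand, P = 73.5.
PS = (73.5 − 34)·79 = 3120.5.
A perfectly discriminating monopolist sells every unit with P(Q) ≥ MC(Q), so output equals the competitive quantity Q = 158. Each buyer pays their reservation price, so CS = 0 and the firm captures all surplus.
PS = ½·(113 − 34)·158 = 6241.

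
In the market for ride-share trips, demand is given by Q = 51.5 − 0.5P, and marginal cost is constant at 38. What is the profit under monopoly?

Inverting demand: P = 103 − 2Q.
The monopolist equates marginal revenue to marginal cost: 103 − 4Q = 38, so Q = 16.25. From demand, P = 70.5.
Profit = (70.5 − 38)·16.25 = 528.125.

Profit = 528.125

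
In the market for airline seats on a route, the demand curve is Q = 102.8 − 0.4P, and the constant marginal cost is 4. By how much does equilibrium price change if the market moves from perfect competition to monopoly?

P rises by 126.5

Inverting demand: P = 257 − 2.5Q.
Under competition P = MC = 4, so Q = (257 − 4)/2.5 = 101.2.
The monopolist equates marginal revenue to marginal cost: 257 − 5Q = 4, so Q = 50.6. From demand, P = 130.5.
Change in equilibrium price: 130.5 − 4 = 126.5.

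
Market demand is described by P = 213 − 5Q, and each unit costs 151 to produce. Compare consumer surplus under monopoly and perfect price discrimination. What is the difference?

The monopolist equates marginal revenue to marginal cost: 213 − 10Q = 151, so Q = 6.2. From demand, P = 182.
CS = ½·(213 − 182)·6.2 = 96.1.
A perfectly discriminating monopolist sells every unit with P(Q) ≥ MC(Q), so output equals the competitive quantity Q = 12.4. Each buyer pays their reservation price, so CS = 0 and the firm captures all surplus.
CS = 0.
Change in consumer surplus: 0 − 96.1 = −96.1.

Consumer surplus falls by 96.1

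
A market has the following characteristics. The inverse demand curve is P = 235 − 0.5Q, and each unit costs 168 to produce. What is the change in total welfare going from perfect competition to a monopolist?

Perfect competition: P = MC = 168, so 235 − 0.5Q = 168 and Q = 134.
CS = ½·(235 − 168)·134 = 4489; PS = (168 − 168)·134 = 0; TS = 4489.
The monopolist equates marginal revenue to marginal cost: 235 − Q = 168, so Q = 67. From demand, P = 201.5.
CS = ½·(235 − 201.5)·67 = 1122.25; PS = (201.5 − 168)·67 = 2244.5; TS = 3366.75.
Change in total welfare: 3366.75 − 4489 = −1122.25.

Total welfare falls by 1122.25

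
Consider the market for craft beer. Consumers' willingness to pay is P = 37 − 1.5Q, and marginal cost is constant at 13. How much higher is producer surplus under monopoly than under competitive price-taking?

PS rises by 96

Under competition P = MC = 13, so Q = (37 − 13)/1.5 = 16.
PS = (13 − 13)·16 = 0.
A monopolist chooses Q where MR = MC. MR = 37 − 3Q; setting this equal to 13 gives Q = 8 and P = 25.
PS = (25 − 13)·8 = 96.
Change in producer surplus: 96 − 0 = 96.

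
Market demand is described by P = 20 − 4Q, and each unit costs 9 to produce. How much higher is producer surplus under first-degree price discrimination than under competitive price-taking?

Under competition P = MC = 9, so Q = (20 − 9)/4 = 2.75.
PS = (9 − 9)·2.75 = 0.
Under first-degree price discrimination the firm charges each unit its demand price and produces up to where P = MC, i.e. Q = 2.75. Consumer surplus is zero; producer surplus equals total surplus.
PS = ½·(20 − 9)·2.75 = 15.125.
Change in producer surplus: 15.125 − 0 = 15.125.

Producer surplus rises by 15.125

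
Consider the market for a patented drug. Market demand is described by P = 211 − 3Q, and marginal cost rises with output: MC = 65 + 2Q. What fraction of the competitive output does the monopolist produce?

A monopolist chooses Q where MR = MC. MR = 211 − 6Q; setting this equal to 65 + 2Q gives Q = 18.25 and P = 156.25.
Under competition P = MC: 211 − 3Q = 65 + 2Q ⇒ Q = 29.2, P = 123.4.
Ratio Q_m/Q_c = 18.25/29.2 = 0.625.

Q_m/Q_c = 0.625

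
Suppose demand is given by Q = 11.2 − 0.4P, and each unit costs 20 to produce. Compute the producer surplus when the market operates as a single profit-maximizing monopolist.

Inverting demand: P = 28 − 2.5Q.
A monopolist chooses Q where MR = MC. MR = 28 − 5Q; setting this equal to 20 gives Q = 1.6 and P = 24.
PS = (24 − 20)·1.6 = 6.4.

PS = 6.4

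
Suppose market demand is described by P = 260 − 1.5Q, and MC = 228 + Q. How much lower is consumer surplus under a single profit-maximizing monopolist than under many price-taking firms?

CS falls by 74.88

Competitive equilibrium sets price equal to marginal cost: 260 − 1.5Q = 228 + Q, so Q = 12.8 and P = 240.8.
CS = ½·(260 − 240.8)·12.8 = 122.88.
A monopolist chooses Q where MR = MC. MR = 260 − 3Q; setting this equal to 228 + Q gives Q = 8 and P = 248.
CS = ½·(260 − 248)·8 = 48.
Change in consumer surplus: 48 − 122.88 = −74.88.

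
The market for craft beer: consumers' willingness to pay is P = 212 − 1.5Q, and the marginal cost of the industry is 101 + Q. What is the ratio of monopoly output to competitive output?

Monopoly sets MR = MC: 212 − 3Q = 101 + Q ⇒ Q = 27.75, P = 212 − 1.5·27.75 = 170.375.
Competitive equilibrium sets price equal to marginal cost: 212 − 1.5Q = 101 + Q, so Q = 44.4 and P = 145.4.
Ratio Q_m/Q_c = 27.75/44.4 = 0.625.

Q_m/Q_c = 0.625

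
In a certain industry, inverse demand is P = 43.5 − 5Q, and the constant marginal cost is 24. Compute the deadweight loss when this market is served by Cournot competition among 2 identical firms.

Competitive firms price at marginal cost: P = 24, giving Q = 3.9.
With 2 symmetric Cournot firms, each firm's FOC gives 43.5 − 15q = 24, so q = 1.3, Q = 2·1.3 = 2.6, and P = 30.5.
DWL is the triangle between Q = 2.6 and Q = 3.9: ½·(3.9 − 2.6)·(30.5 − 24) = 4.225.

DWL = 4.225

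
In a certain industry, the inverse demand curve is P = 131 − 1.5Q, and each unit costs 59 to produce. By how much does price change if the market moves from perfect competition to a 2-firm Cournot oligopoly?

Perfect competition: P = MC = 59, so 131 − 1.5Q = 59 and Q = 48.
In a 2-firm Cournot equilibrium, symmetry and the first-order condition give q = (131 − 59)/(4.5) = 16. So Q = 32 and P = 83.
Change in price: 83 − 59 = 24.

Price rises by 24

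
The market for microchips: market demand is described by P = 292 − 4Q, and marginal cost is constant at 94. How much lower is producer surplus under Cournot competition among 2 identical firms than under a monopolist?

Monopoly sets MR = MC: 292 − 8Q = 94 ⇒ Q = 24.75, P = 292 − 4·24.75 = 193.
PS = (193 − 94)·24.75 = 2450.25.
Cournot with 2 identical firms: the symmetric best-response condition is 292 − 12q = 94. Each firm produces q = 16.5, total output Q = 33, price P = 160.
PS = (160 − 94)·33 = 2178.
Change in producer surplus: 2178 − 2450.25 = −272.25.

PS falls by 272.25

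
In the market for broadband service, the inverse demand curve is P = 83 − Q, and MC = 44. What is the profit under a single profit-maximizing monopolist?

The monopolist equates marginal revenue to marginal cost: 83 − 2Q = 44, so Q = 19.5. From demand, P = 63.5.
Profit = (63.5 − 44)·19.5 = 380.25.

Profit = 380.25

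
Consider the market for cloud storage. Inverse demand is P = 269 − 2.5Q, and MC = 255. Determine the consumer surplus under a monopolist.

The monopolist equates marginal revenue to marginal cost: 269 − 5Q = 255, so Q = 2.8. From demand, P = 262.
CS = ½·(269 − 262)·2.8 = 9.8.

CS = 9.8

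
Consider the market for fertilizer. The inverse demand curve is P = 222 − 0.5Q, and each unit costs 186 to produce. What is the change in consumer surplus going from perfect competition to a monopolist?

Competitive firms price at marginal cost: P = 186, giving Q = 72.
CS = ½·(222 − 186)·72 = 1296.
Monopoly sets MR = MC: 222 − Q = 186 ⇒ Q = 36, P = 222 − 0.5·36 = 204.
CS = ½·(222 − 204)·36 = 324.
Change in consumer surplus: 324 − 1296 = −972.

CS falls by 972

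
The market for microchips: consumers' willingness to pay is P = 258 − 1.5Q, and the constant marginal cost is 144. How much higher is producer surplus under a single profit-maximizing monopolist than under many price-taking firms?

Under competition P = MC = 144, so Q = (258 − 144)/1.5 = 76.
PS = (144 − 144)·76 = 0.
A monopolist chooses Q where MR = MC. MR = 258 − 3Q; setting this equal to 144 gives Q = 38 and P = 201.
PS = (201 − 144)·38 = 2166.
Change in producer surplus: 2166 − 0 = 2166.

Producer surplus rises by 2166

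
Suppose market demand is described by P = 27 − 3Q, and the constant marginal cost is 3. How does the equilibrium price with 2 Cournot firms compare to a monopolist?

With 2 symmetric Cournot firms, each firm's FOC gives 27 − 9q = 3, so q = 8/3, Q = 2·8/3 = 16/3, and P = 11.
The monopolist equates marginal revenue to marginal cost: 27 − 6Q = 3, so Q = 4. From demand, P = 15.

Cournot: P = 11; Monopoly: P = 15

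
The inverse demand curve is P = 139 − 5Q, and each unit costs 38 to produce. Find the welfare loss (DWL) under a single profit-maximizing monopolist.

Perfect competition: P = MC = 38, so 139 − 5Q = 38 and Q = 20.2.
The monopolist equates marginal revenue to marginal cost: 139 − 10Q = 38, so Q = 10.1. From demand, P = 88.5.
DWL is the triangle between Q = 10.1 and Q = 20.2: ½·(20.2 − 10.1)·(88.5 − 38) = 255.025.

DWL = 255.025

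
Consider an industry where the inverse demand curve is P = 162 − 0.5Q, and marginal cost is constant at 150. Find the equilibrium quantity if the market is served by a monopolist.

Q = 12

Monopoly sets MR = MC: 162 − Q = 150 ⇒ Q = 12, P = 162 − 0.5·12 = 156.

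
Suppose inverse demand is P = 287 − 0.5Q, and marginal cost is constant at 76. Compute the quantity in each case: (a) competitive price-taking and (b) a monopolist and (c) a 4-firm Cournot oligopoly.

Competitive firms price at marginal cost: P = 76, giving Q = 422.
The monopolist equates marginal revenue to marginal cost: 287 − Q = 76, so Q = 211. From demand, P = 181.5.
With 4 symmetric Cournot firms, each firm's FOC gives 287 − 2.5q = 76, so q = 84.4, Q = 4·84.4 = 337.6, and P = 118.2.

Competition: Q = 422; Monopoly: Q = 211; Cournot: Q = 337.6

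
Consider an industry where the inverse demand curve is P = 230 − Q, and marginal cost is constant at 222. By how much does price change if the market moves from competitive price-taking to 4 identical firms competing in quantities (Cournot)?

Under competition P = MC = 222, so Q = (230 − 222)/1 = 8.
With 4 symmetric Cournot firms, each firm's FOC gives 230 − 5q = 222, so q = 1.6, Q = 4·1.6 = 6.4, and P = 223.6.
Change in price: 223.6 − 222 = 1.6.

Price rises by 1.6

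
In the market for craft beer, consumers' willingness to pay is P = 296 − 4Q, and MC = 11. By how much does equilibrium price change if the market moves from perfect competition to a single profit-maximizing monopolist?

P rises by 142.5

Perfect competition: P = MC = 11, so 296 − 4Q = 11 and Q = 71.25.
The monopolist equates marginal revenue to marginal cost: 296 − 8Q = 11, so Q = 35.625. From demand, P = 153.5.
Change in equilibrium price: 153.5 − 11 = 142.5.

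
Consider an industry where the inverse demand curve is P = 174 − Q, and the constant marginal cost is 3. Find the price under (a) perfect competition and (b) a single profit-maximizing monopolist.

Competition: P = 3; Monopoly: P = 88.5

Competitive firms price at marginal cost: P = 3, giving Q = 171.
Monopoly sets MR = MC: 174 − 2Q = 3 ⇒ Q = 85.5, P = 174 − 85.5 = 88.5.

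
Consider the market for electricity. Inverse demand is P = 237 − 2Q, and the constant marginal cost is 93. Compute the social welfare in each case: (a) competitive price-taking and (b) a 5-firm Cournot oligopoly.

Competition: TS = 5184; Cournot: TS = 5040

Competitive firms price at marginal cost: P = 93, giving Q = 72.
CS = ½·(237 − 93)·72 = 5184; PS = (93 − 93)·72 = 0; TS = 5184.
Cournot with 5 identical firms: the symmetric best-response condition is 237 − 12q = 93. Each firm produces q = 12, total output Q = 60, price P = 117.
CS = ½·(237 − 117)·60 = 3600; PS = (117 − 93)·60 = 1440; TS = 5040.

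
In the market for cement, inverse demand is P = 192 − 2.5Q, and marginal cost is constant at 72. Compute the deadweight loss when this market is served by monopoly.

DWL = 720

Under competition P = MC = 72, so Q = (192 − 72)/2.5 = 48.
The monopolist equates marginal revenue to marginal cost: 192 − 5Q = 72, so Q = 24. From demand, P = 132.
DWL is the triangle between Q = 24 and Q = 48: ½·(48 − 24)·(132 − 72) = 720.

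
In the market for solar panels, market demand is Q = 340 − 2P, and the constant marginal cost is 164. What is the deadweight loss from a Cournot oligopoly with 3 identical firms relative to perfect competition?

DWL = 2.25

Inverting demand: P = 170 − 0.5Q.
Perfect competition: P = MC = 164, so 170 − 0.5Q = 164 and Q = 12.
In a 3-firm Cournot equilibrium, symmetry and the first-order condition give q = (170 − 164)/(2) = 3. So Q = 9 and P = 165.5.
DWL is the triangle between Q = 9 and Q = 12: ½·(12 − 9)·(165.5 − 164) = 2.25.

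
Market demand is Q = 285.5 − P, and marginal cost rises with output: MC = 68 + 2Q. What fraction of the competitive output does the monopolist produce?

Q_m/Q_c = 0.75

Inverting demand: P = 285.5 − Q.
Monopoly sets MR = MC: 285.5 − 2Q = 68 + 2Q ⇒ Q = 54.375, P = 285.5 − 54.375 = 231.125.
Competitive equilibrium sets price equal to marginal cost: 285.5 − Q = 68 + 2Q, so Q = 72.5 and P = 213.
Ratio Q_m/Q_c = 54.375/72.5 = 0.75.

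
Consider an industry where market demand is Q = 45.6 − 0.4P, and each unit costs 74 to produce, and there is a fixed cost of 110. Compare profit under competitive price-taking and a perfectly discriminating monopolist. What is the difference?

Inverting demand: P = 114 − 2.5Q.
Under competition P = MC = 74, so Q = (114 − 74)/2.5 = 16.
Profit = (74 − 74)·16 − 110 = −110.
With perfect price discrimination, output is the efficient level Q = 16 (where demand meets MC), but every buyer pays their willingness to pay: CS = 0 and PS = total surplus.
PS equals the full surplus area, 320. Profit = 320 − 110 = 210.
Change in profit: 210 − −110 = 320.

π rises by 320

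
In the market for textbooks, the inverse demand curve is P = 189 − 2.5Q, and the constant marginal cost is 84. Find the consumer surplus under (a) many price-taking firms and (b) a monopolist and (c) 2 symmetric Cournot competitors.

Competition: CS = 2205; Monopoly: CS = 551.25; Cournot: CS = 980

Perfect competition: P = MC = 84, so 189 − 2.5Q = 84 and Q = 42.
CS = ½·(189 − 84)·42 = 2205.
A monopolist chooses Q where MR = MC. MR = 189 − 5Q; setting this equal to 84 gives Q = 21 and P = 136.5.
CS = ½·(189 − 136.5)·21 = 551.25.
Cournot with 2 identical firms: the symmetric best-response condition is 189 − 7.5q = 84. Each firm produces q = 14, total output Q = 28, price P = 119.
CS = ½·(189 − 119)·28 = 980.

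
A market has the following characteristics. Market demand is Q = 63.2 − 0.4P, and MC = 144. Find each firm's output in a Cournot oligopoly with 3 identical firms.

q_i = 1.4

Inverting demand: P = 158 − 2.5Q.
In a 3-firm Cournot equilibrium, symmetry and the first-order condition give q = (158 − 144)/(10) = 1.4. So Q = 4.2 and P = 147.5.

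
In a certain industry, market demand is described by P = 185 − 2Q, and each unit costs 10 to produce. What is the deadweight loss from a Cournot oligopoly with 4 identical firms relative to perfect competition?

DWL = 306.25

Competitive firms price at marginal cost: P = 10, giving Q = 87.5.
In a 4-firm Cournot equilibrium, symmetry and the first-order condition give q = (185 − 10)/(10) = 17.5. So Q = 70 and P = 45.
DWL is the triangle between Q = 70 and Q = 87.5: ½·(87.5 − 70)·(45 − 10) = 306.25.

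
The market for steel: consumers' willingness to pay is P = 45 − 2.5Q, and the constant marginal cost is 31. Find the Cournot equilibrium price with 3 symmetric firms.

In a 3-firm Cournot equilibrium, symmetry and the first-order condition give q = (45 − 31)/(10) = 1.4. So Q = 4.2 and P = 34.5.

P = 34.5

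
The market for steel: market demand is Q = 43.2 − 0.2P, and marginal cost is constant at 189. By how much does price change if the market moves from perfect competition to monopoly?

Inverting demand: P = 216 − 5Q.
Competitive firms price at marginal cost: P = 189, giving Q = 5.4.
The monopolist equates marginal revenue to marginal cost: 216 − 10Q = 189, so Q = 2.7. From demand, P = 202.5.
Change in price: 202.5 − 189 = 13.5.

Price rises by 13.5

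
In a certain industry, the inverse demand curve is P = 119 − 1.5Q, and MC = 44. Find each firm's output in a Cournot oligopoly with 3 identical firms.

q_i = 12.5

In a 3-firm Cournot equilibrium, symmetry and the first-order condition give q = (119 − 44)/(6) = 12.5. So Q = 37.5 and P = 62.75.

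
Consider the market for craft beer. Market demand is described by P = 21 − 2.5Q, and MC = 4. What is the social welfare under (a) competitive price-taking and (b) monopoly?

Competition: TS = 57.8; Monopoly: TS = 43.35

Under competition P = MC = 4, so Q = (21 − 4)/2.5 = 6.8.
CS = ½·(21 − 4)·6.8 = 57.8; PS = (4 − 4)·6.8 = 0; TS = 57.8.
A monopolist chooses Q where MR = MC. MR = 21 − 5Q; setting this equal to 4 gives Q = 3.4 and P = 12.5.
CS = ½·(21 − 12.5)·3.4 = 14.45; PS = (12.5 − 4)·3.4 = 28.9; TS = 43.35.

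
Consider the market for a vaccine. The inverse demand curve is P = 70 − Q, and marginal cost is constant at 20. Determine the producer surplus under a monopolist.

PS = 625

The monopolist equates marginal revenue to marginal cost: 70 − 2Q = 20, so Q = 25. From demand, P = 45.
PS = (45 − 20)·25 = 625.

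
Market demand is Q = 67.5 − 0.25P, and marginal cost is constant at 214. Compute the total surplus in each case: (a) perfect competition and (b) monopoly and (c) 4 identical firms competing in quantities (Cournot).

Inverting demand: P = 270 − 4Q.
Under competition P = MC = 214, so Q = (270 − 214)/4 = 14.
CS = ½·(270 − 214)·14 = 392; PS = (214 − 214)·14 = 0; TS = 392.
A monopolist chooses Q where MR = MC. MR = 270 − 8Q; setting this equal to 214 gives Q = 7 and P = 242.
CS = ½·(270 − 242)·7 = 98; PS = (242 − 214)·7 = 196; TS = 294.
Cournot with 4 identical firms: the symmetric best-response condition is 270 − 20q = 214. Each firm produces q = 2.8, total output Q = 11.2, price P = 225.2.
CS = ½·(270 − 225.2)·11.2 = 250.88; PS = (225.2 − 214)·11.2 = 125.44; TS = 376.32.

Competition: TS = 392; Monopoly: TS = 294; Cournot: TS = 376.32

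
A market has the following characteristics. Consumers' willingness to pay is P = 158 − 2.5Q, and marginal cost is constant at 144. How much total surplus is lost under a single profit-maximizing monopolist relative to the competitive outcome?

Under competition P = MC = 144, so Q = (158 − 144)/2.5 = 5.6.
The monopolist equates marginal revenue to marginal cost: 158 − 5Q = 144, so Q = 2.8. From demand, P = 151.
DWL is the triangle between Q = 2.8 and Q = 5.6: ½·(5.6 − 2.8)·(151 − 144) = 9.8.

DWL = 9.8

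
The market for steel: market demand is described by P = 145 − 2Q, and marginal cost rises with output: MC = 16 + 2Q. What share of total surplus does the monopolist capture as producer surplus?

PS/TS = 0.75

A monopolist chooses Q where MR = MC. MR = 145 − 4Q; setting this equal to 16 + 2Q gives Q = 21.5 and P = 102.
CS = ½·(145 − 102)·21.5 = 462.25.
PS = P·Q − VC(Q) = 102·21.5 − (16·21.5 + ½·2·21.5²) = 1386.75.
Share captured = PS/TS = 1386.75/1849 = 0.75.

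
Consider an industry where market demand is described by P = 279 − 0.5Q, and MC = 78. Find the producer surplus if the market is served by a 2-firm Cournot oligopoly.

PS = 17956

With 2 symmetric Cournot firms, each firm's FOC gives 279 − 1.5q = 78, so q = 134, Q = 2·134 = 268, and P = 145.
PS = (145 − 78)·268 = 17956.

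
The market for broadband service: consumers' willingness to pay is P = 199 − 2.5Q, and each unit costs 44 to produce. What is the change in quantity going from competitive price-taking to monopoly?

Competitive firms price at marginal cost: P = 44, giving Q = 62.
A monopolist chooses Q where MR = MC. MR = 199 − 5Q; setting this equal to 44 gives Q = 31 and P = 121.5.
Change in quantity: 31 − 62 = −31.

Quantity falls by 31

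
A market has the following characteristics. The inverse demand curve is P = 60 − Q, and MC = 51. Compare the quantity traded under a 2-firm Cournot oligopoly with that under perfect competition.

Cournot with 2 identical firms: the symmetric best-response condition is 60 − 3q = 51. Each firm produces q = 3, total output Q = 6, price P = 54.
Under competition P = MC = 51, so Q = (60 − 51)/1 = 9.

Cournot: Q = 6; Competition: Q = 9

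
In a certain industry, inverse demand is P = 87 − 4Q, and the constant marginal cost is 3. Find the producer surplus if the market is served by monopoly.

PS = 441

Monopoly sets MR = MC: 87 − 8Q = 3 ⇒ Q = 10.5, P = 87 − 4·10.5 = 45.
PS = (45 − 3)·10.5 = 441.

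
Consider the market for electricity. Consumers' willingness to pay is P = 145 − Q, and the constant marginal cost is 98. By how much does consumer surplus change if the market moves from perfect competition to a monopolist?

Perfect competition: P = MC = 98, so 145 − Q = 98 and Q = 47.
CS = ½·(145 − 98)·47 = 1104.5.
Monopoly sets MR = MC: 145 − 2Q = 98 ⇒ Q = 23.5, P = 145 − 23.5 = 121.5.
CS = ½·(145 − 121.5)·23.5 = 276.125.
Change in consumer surplus: 276.125 − 1104.5 = −828.375.

CS falls by 828.375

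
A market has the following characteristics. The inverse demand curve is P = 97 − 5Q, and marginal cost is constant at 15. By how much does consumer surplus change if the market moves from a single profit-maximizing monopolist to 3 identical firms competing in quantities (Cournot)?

Monopoly sets MR = MC: 97 − 10Q = 15 ⇒ Q = 8.2, P = 97 − 5·8.2 = 56.
CS = ½·(97 − 56)·8.2 = 168.1.
In a 3-firm Cournot equilibrium, symmetry and the first-order condition give q = (97 − 15)/(20) = 4.1. So Q = 12.3 and P = 35.5.
CS = ½·(97 − 35.5)·12.3 = 378.225.
Change in consumer surplus: 378.225 − 168.1 = 210.125.

Consumer surplus rises by 210.125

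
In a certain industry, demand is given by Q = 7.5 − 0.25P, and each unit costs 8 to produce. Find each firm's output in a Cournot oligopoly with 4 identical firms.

q_i = 1.1

Inverting demand: P = 30 − 4Q.
In a 4-firm Cournot equilibrium, symmetry and the first-order condition give q = (30 − 8)/(20) = 1.1. So Q = 4.4 and P = 12.4.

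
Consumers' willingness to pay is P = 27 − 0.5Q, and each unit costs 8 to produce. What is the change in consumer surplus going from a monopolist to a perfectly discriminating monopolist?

Monopoly sets MR = MC: 27 − Q = 8 ⇒ Q = 19, P = 27 − 0.5·19 = 17.5.
CS = ½·(27 − 17.5)·19 = 90.25.
Under first-degree price discrimination the firm charges each unit its demand price and produces up to where P = MC, i.e. Q = 38. Consumer surplus is zero; producer surplus equals total surplus.
CS = 0.
Change in consumer surplus: 0 − 90.25 = −90.25.

Consumer surplus falls by 90.25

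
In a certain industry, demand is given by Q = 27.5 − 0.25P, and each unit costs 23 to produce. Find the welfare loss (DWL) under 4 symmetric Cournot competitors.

Inverting demand: P = 110 − 4Q.
Under competition P = MC = 23, so Q = (110 − 23)/4 = 21.75.
With 4 symmetric Cournot firms, each firm's FOC gives 110 − 20q = 23, so q = 4.35, Q = 4·4.35 = 17.4, and P = 40.4.
DWL is the triangle between Q = 17.4 and Q = 21.75: ½·(21.75 − 17.4)·(40.4 − 23) = 37.845.

DWL = 37.845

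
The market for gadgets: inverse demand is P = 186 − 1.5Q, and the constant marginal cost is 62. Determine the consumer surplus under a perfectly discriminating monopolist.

Under first-degree price discrimination the firm charges each unit its demand price and produces up to where P = MC, i.e. Q = 248/3. Consumer surplus is zero; producer surplus equals total surplus.
CS = 0.

CS = 0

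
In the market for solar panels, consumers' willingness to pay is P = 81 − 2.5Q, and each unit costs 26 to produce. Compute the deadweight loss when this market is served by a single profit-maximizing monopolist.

DWL = 151.25

Competitive firms price at marginal cost: P = 26, giving Q = 22.
Monopoly sets MR = MC: 81 − 5Q = 26 ⇒ Q = 11, P = 81 − 2.5·11 = 53.5.
DWL is the triangle between Q = 11 and Q = 22: ½·(22 − 11)·(53.5 − 26) = 151.25.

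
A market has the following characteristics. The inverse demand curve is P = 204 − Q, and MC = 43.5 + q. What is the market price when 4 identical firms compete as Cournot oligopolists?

Cournot with 4 identical firms: the symmetric best-response condition is 204 − 5q = 43.5 + q. Each firm produces q = 26.75, total output Q = 107, price P = 97.

P = 97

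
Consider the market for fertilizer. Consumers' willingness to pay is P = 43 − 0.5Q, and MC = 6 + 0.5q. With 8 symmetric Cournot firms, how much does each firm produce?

q_i = 7.4

Cournot with 8 identical firms: the symmetric best-response condition is 43 − 4.5q = 6 + 0.5q. Each firm produces q = 7.4, total output Q = 59.2, price P = 13.4.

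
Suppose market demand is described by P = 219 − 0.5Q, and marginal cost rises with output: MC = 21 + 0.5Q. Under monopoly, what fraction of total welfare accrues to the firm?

The monopolist equates marginal revenue to marginal cost: 219 − Q = 21 + 0.5Q, so Q = 132. From demand, P = 153.
CS = ½·(219 − 153)·132 = 4356.
PS = P·Q − VC(Q) = 153·132 − (21·132 + ½·0.5·132²) = 13068.
Share captured = PS/TS = 13068/17424 = 0.75.

PS/TS = 0.75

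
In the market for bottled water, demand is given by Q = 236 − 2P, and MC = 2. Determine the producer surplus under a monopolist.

Inverting demand: P = 118 − 0.5Q.
Monopoly sets MR = MC: 118 − Q = 2 ⇒ Q = 116, P = 118 − 0.5·116 = 60.
PS = (60 − 2)·116 = 6728.

PS = 6728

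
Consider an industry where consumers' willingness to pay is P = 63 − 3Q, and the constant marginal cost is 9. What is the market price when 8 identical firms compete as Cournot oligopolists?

With 8 symmetric Cournot firms, each firm's FOC gives 63 − 27q = 9, so q = 2, Q = 8·2 = 16, and P = 15.

P = 15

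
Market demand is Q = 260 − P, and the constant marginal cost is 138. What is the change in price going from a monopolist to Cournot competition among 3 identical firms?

Price falls by 30.5

Inverting demand: P = 260 − Q.
The monopolist equates marginal revenue to marginal cost: 260 − 2Q = 138, so Q = 61. From demand, P = 199.
Cournot with 3 identical firms: the symmetric best-response condition is 260 − 4q = 138. Each firm produces q = 30.5, total output Q = 91.5, price P = 168.5.
Change in price: 168.5 − 199 = −30.5.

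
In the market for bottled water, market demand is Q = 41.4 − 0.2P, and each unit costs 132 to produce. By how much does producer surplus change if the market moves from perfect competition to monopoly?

Inverting demand: P = 207 − 5Q.
Competitive firms price at marginal cost: P = 132, giving Q = 15.
PS = (132 − 132)·15 = 0.
The monopolist equates marginal revenue to marginal cost: 207 − 10Q = 132, so Q = 7.5. From demand, P = 169.5.
PS = (169.5 − 132)·7.5 = 281.25.
Change in producer surplus: 281.25 − 0 = 281.25.

Producer surplus rises by 281.25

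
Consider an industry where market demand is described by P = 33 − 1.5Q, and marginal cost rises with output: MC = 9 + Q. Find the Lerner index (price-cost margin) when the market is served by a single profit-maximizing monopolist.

The monopolist equates marginal revenue to marginal cost: 33 − 3Q = 9 + Q, so Q = 6. From demand, P = 24.
Lerner index = (P − MC)/P = (24 − 15)/24 = 0.375.

Lerner index = 0.375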